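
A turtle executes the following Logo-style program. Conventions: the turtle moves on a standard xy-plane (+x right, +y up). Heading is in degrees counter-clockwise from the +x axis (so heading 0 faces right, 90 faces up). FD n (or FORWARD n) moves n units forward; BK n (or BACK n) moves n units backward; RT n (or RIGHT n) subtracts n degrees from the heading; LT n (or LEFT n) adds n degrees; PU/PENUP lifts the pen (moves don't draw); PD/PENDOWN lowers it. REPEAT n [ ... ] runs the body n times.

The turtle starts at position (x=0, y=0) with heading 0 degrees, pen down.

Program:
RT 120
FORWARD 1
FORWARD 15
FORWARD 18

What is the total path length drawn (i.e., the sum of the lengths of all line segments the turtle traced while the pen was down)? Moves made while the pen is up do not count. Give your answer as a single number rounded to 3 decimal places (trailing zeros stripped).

Executing turtle program step by step:
Start: pos=(0,0), heading=0, pen down
RT 120: heading 0 -> 240
FD 1: (0,0) -> (-0.5,-0.866) [heading=240, draw]
FD 15: (-0.5,-0.866) -> (-8,-13.856) [heading=240, draw]
FD 18: (-8,-13.856) -> (-17,-29.445) [heading=240, draw]
Final: pos=(-17,-29.445), heading=240, 3 segment(s) drawn

Segment lengths:
  seg 1: (0,0) -> (-0.5,-0.866), length = 1
  seg 2: (-0.5,-0.866) -> (-8,-13.856), length = 15
  seg 3: (-8,-13.856) -> (-17,-29.445), length = 18
Total = 34

Answer: 34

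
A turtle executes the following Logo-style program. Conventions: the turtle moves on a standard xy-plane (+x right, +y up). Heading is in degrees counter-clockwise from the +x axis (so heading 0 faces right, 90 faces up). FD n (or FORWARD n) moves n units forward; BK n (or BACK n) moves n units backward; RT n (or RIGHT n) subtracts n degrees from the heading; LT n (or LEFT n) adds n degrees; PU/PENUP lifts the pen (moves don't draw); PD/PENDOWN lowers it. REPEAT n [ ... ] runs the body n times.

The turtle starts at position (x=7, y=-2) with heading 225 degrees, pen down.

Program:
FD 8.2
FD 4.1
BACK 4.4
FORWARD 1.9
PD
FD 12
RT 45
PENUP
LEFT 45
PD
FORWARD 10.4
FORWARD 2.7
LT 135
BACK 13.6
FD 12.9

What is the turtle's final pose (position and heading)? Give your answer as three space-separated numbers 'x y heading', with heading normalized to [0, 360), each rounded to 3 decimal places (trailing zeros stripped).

Executing turtle program step by step:
Start: pos=(7,-2), heading=225, pen down
FD 8.2: (7,-2) -> (1.202,-7.798) [heading=225, draw]
FD 4.1: (1.202,-7.798) -> (-1.697,-10.697) [heading=225, draw]
BK 4.4: (-1.697,-10.697) -> (1.414,-7.586) [heading=225, draw]
FD 1.9: (1.414,-7.586) -> (0.07,-8.93) [heading=225, draw]
PD: pen down
FD 12: (0.07,-8.93) -> (-8.415,-17.415) [heading=225, draw]
RT 45: heading 225 -> 180
PU: pen up
LT 45: heading 180 -> 225
PD: pen down
FD 10.4: (-8.415,-17.415) -> (-15.769,-24.769) [heading=225, draw]
FD 2.7: (-15.769,-24.769) -> (-17.678,-26.678) [heading=225, draw]
LT 135: heading 225 -> 0
BK 13.6: (-17.678,-26.678) -> (-31.278,-26.678) [heading=0, draw]
FD 12.9: (-31.278,-26.678) -> (-18.378,-26.678) [heading=0, draw]
Final: pos=(-18.378,-26.678), heading=0, 9 segment(s) drawn

Answer: -18.378 -26.678 0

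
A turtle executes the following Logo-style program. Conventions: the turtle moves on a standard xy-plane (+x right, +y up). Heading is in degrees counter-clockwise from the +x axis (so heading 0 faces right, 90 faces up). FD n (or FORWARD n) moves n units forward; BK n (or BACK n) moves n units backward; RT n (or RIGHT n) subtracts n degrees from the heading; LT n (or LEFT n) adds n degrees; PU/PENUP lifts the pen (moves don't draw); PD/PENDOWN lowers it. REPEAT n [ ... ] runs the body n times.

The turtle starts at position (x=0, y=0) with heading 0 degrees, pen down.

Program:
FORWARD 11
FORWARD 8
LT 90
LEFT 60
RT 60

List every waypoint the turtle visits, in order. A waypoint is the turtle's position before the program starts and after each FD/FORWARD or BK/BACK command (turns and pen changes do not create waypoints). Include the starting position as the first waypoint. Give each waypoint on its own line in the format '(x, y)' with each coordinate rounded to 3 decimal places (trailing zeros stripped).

Answer: (0, 0)
(11, 0)
(19, 0)

Derivation:
Executing turtle program step by step:
Start: pos=(0,0), heading=0, pen down
FD 11: (0,0) -> (11,0) [heading=0, draw]
FD 8: (11,0) -> (19,0) [heading=0, draw]
LT 90: heading 0 -> 90
LT 60: heading 90 -> 150
RT 60: heading 150 -> 90
Final: pos=(19,0), heading=90, 2 segment(s) drawn
Waypoints (3 total):
(0, 0)
(11, 0)
(19, 0)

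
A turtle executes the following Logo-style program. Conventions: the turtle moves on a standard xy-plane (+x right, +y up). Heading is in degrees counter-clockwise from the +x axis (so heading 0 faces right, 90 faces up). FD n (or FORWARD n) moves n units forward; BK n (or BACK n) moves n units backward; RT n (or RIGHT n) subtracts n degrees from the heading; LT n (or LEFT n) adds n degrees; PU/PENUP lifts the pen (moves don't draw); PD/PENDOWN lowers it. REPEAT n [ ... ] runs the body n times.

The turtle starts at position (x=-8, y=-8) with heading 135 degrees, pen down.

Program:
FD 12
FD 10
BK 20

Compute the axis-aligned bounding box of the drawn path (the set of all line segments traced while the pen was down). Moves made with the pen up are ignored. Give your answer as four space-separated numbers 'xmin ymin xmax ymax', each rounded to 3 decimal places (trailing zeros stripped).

Answer: -23.556 -8 -8 7.556

Derivation:
Executing turtle program step by step:
Start: pos=(-8,-8), heading=135, pen down
FD 12: (-8,-8) -> (-16.485,0.485) [heading=135, draw]
FD 10: (-16.485,0.485) -> (-23.556,7.556) [heading=135, draw]
BK 20: (-23.556,7.556) -> (-9.414,-6.586) [heading=135, draw]
Final: pos=(-9.414,-6.586), heading=135, 3 segment(s) drawn

Segment endpoints: x in {-23.556, -16.485, -9.414, -8}, y in {-8, -6.586, 0.485, 7.556}
xmin=-23.556, ymin=-8, xmax=-8, ymax=7.556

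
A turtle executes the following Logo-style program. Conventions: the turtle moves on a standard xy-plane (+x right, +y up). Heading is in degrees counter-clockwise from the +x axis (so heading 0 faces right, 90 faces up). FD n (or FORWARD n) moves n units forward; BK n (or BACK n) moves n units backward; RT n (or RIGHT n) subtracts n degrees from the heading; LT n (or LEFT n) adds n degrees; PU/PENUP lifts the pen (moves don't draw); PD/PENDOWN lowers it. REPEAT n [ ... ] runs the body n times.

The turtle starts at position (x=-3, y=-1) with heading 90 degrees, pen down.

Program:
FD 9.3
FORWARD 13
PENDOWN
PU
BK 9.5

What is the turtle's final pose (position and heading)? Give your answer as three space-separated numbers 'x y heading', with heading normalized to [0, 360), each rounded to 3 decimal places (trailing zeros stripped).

Answer: -3 11.8 90

Derivation:
Executing turtle program step by step:
Start: pos=(-3,-1), heading=90, pen down
FD 9.3: (-3,-1) -> (-3,8.3) [heading=90, draw]
FD 13: (-3,8.3) -> (-3,21.3) [heading=90, draw]
PD: pen down
PU: pen up
BK 9.5: (-3,21.3) -> (-3,11.8) [heading=90, move]
Final: pos=(-3,11.8), heading=90, 2 segment(s) drawn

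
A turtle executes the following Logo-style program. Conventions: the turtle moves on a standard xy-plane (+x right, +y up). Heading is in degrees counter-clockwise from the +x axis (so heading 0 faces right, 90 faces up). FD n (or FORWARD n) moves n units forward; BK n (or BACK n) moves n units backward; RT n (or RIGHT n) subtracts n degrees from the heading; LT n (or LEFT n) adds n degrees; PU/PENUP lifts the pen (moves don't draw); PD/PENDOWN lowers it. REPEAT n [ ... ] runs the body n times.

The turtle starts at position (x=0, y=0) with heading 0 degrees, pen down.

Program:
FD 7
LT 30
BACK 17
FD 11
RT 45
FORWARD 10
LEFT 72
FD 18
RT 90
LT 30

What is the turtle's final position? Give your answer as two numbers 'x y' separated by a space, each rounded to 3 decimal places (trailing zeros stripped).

Answer: 21.267 9.508

Derivation:
Executing turtle program step by step:
Start: pos=(0,0), heading=0, pen down
FD 7: (0,0) -> (7,0) [heading=0, draw]
LT 30: heading 0 -> 30
BK 17: (7,0) -> (-7.722,-8.5) [heading=30, draw]
FD 11: (-7.722,-8.5) -> (1.804,-3) [heading=30, draw]
RT 45: heading 30 -> 345
FD 10: (1.804,-3) -> (11.463,-5.588) [heading=345, draw]
LT 72: heading 345 -> 57
FD 18: (11.463,-5.588) -> (21.267,9.508) [heading=57, draw]
RT 90: heading 57 -> 327
LT 30: heading 327 -> 357
Final: pos=(21.267,9.508), heading=357, 5 segment(s) drawn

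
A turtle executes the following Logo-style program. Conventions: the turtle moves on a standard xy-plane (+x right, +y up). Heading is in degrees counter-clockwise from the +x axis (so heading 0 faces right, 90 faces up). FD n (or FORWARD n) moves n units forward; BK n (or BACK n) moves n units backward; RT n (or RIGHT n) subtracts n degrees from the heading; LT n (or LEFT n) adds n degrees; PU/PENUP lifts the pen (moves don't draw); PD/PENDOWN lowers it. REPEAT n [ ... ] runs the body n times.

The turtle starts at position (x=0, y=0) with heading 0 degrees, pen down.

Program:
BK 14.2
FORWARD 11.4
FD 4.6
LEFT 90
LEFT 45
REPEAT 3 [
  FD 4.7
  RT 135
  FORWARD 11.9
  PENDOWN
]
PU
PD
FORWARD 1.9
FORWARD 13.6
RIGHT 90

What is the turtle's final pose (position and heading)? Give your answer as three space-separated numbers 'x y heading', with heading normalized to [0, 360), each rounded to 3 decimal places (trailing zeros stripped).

Executing turtle program step by step:
Start: pos=(0,0), heading=0, pen down
BK 14.2: (0,0) -> (-14.2,0) [heading=0, draw]
FD 11.4: (-14.2,0) -> (-2.8,0) [heading=0, draw]
FD 4.6: (-2.8,0) -> (1.8,0) [heading=0, draw]
LT 90: heading 0 -> 90
LT 45: heading 90 -> 135
REPEAT 3 [
  -- iteration 1/3 --
  FD 4.7: (1.8,0) -> (-1.523,3.323) [heading=135, draw]
  RT 135: heading 135 -> 0
  FD 11.9: (-1.523,3.323) -> (10.377,3.323) [heading=0, draw]
  PD: pen down
  -- iteration 2/3 --
  FD 4.7: (10.377,3.323) -> (15.077,3.323) [heading=0, draw]
  RT 135: heading 0 -> 225
  FD 11.9: (15.077,3.323) -> (6.662,-5.091) [heading=225, draw]
  PD: pen down
  -- iteration 3/3 --
  FD 4.7: (6.662,-5.091) -> (3.339,-8.415) [heading=225, draw]
  RT 135: heading 225 -> 90
  FD 11.9: (3.339,-8.415) -> (3.339,3.485) [heading=90, draw]
  PD: pen down
]
PU: pen up
PD: pen down
FD 1.9: (3.339,3.485) -> (3.339,5.385) [heading=90, draw]
FD 13.6: (3.339,5.385) -> (3.339,18.985) [heading=90, draw]
RT 90: heading 90 -> 0
Final: pos=(3.339,18.985), heading=0, 11 segment(s) drawn

Answer: 3.339 18.985 0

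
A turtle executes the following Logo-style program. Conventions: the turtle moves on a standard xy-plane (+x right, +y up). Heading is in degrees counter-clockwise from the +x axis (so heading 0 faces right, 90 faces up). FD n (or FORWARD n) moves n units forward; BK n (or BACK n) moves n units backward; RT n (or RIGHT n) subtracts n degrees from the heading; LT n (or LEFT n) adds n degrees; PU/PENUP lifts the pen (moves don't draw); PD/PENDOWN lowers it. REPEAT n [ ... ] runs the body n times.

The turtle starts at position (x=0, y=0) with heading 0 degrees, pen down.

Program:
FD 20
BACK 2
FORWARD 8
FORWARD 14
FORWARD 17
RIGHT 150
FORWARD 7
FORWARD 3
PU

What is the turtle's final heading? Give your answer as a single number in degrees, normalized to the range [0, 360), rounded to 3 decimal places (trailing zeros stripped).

Executing turtle program step by step:
Start: pos=(0,0), heading=0, pen down
FD 20: (0,0) -> (20,0) [heading=0, draw]
BK 2: (20,0) -> (18,0) [heading=0, draw]
FD 8: (18,0) -> (26,0) [heading=0, draw]
FD 14: (26,0) -> (40,0) [heading=0, draw]
FD 17: (40,0) -> (57,0) [heading=0, draw]
RT 150: heading 0 -> 210
FD 7: (57,0) -> (50.938,-3.5) [heading=210, draw]
FD 3: (50.938,-3.5) -> (48.34,-5) [heading=210, draw]
PU: pen up
Final: pos=(48.34,-5), heading=210, 7 segment(s) drawn

Answer: 210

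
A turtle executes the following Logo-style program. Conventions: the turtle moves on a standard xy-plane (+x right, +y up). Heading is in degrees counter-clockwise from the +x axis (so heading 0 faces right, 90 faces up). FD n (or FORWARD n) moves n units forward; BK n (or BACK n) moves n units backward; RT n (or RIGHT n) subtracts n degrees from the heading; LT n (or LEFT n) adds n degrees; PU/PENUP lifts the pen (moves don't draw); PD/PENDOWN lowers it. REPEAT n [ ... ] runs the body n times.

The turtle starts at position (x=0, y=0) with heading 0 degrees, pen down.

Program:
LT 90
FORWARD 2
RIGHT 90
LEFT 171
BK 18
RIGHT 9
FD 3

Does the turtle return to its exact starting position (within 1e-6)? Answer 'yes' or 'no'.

Answer: no

Derivation:
Executing turtle program step by step:
Start: pos=(0,0), heading=0, pen down
LT 90: heading 0 -> 90
FD 2: (0,0) -> (0,2) [heading=90, draw]
RT 90: heading 90 -> 0
LT 171: heading 0 -> 171
BK 18: (0,2) -> (17.778,-0.816) [heading=171, draw]
RT 9: heading 171 -> 162
FD 3: (17.778,-0.816) -> (14.925,0.111) [heading=162, draw]
Final: pos=(14.925,0.111), heading=162, 3 segment(s) drawn

Start position: (0, 0)
Final position: (14.925, 0.111)
Distance = 14.926; >= 1e-6 -> NOT closed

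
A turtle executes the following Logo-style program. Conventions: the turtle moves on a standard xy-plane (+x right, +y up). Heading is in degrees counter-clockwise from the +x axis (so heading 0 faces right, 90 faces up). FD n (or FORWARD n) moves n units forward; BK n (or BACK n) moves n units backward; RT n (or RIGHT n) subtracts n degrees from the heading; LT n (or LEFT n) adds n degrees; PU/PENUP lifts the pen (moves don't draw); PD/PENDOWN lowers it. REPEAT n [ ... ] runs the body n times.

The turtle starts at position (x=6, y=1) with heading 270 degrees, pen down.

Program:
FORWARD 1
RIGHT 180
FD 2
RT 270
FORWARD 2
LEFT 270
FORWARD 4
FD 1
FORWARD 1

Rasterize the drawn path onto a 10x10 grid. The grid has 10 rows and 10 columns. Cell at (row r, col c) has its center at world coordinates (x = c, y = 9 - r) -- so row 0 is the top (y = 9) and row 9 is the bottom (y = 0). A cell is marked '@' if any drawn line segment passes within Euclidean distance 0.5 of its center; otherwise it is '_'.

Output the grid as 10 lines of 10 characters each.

Segment 0: (6,1) -> (6,0)
Segment 1: (6,0) -> (6,2)
Segment 2: (6,2) -> (4,2)
Segment 3: (4,2) -> (4,6)
Segment 4: (4,6) -> (4,7)
Segment 5: (4,7) -> (4,8)

Answer: __________
____@_____
____@_____
____@_____
____@_____
____@_____
____@_____
____@@@___
______@___
______@___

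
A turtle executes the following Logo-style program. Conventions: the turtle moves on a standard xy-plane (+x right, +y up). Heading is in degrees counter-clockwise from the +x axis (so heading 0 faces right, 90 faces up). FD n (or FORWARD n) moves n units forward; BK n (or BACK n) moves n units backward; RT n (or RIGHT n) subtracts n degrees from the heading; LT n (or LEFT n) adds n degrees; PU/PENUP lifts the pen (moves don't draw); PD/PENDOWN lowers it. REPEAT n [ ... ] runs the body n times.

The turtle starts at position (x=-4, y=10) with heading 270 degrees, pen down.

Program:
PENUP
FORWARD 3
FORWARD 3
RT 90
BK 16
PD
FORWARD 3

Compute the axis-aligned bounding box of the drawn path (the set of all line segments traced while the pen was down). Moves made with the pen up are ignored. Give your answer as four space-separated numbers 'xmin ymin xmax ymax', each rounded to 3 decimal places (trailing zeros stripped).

Executing turtle program step by step:
Start: pos=(-4,10), heading=270, pen down
PU: pen up
FD 3: (-4,10) -> (-4,7) [heading=270, move]
FD 3: (-4,7) -> (-4,4) [heading=270, move]
RT 90: heading 270 -> 180
BK 16: (-4,4) -> (12,4) [heading=180, move]
PD: pen down
FD 3: (12,4) -> (9,4) [heading=180, draw]
Final: pos=(9,4), heading=180, 1 segment(s) drawn

Segment endpoints: x in {9, 12}, y in {4, 4}
xmin=9, ymin=4, xmax=12, ymax=4

Answer: 9 4 12 4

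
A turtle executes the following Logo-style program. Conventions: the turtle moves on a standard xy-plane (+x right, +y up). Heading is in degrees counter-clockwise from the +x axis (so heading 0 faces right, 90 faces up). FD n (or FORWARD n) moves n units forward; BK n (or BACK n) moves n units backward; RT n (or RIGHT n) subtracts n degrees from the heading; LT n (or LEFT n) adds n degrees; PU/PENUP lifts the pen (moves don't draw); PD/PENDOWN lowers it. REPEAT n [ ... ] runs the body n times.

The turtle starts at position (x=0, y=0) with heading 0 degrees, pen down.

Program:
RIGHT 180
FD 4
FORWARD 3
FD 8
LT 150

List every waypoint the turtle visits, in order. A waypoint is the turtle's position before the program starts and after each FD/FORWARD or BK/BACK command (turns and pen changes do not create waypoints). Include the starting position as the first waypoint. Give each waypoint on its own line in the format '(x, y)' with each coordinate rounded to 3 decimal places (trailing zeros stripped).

Answer: (0, 0)
(-4, 0)
(-7, 0)
(-15, 0)

Derivation:
Executing turtle program step by step:
Start: pos=(0,0), heading=0, pen down
RT 180: heading 0 -> 180
FD 4: (0,0) -> (-4,0) [heading=180, draw]
FD 3: (-4,0) -> (-7,0) [heading=180, draw]
FD 8: (-7,0) -> (-15,0) [heading=180, draw]
LT 150: heading 180 -> 330
Final: pos=(-15,0), heading=330, 3 segment(s) drawn
Waypoints (4 total):
(0, 0)
(-4, 0)
(-7, 0)
(-15, 0)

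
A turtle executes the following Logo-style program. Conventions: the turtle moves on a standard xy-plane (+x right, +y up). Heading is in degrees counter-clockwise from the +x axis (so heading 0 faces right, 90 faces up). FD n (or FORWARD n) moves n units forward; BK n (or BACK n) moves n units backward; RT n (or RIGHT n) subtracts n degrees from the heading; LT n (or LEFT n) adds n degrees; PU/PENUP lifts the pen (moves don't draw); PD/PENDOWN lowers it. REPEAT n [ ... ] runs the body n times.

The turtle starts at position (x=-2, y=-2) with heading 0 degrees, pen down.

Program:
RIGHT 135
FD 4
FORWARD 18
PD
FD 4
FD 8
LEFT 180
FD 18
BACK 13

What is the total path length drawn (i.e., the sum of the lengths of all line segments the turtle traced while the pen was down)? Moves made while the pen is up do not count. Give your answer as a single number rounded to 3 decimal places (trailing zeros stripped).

Executing turtle program step by step:
Start: pos=(-2,-2), heading=0, pen down
RT 135: heading 0 -> 225
FD 4: (-2,-2) -> (-4.828,-4.828) [heading=225, draw]
FD 18: (-4.828,-4.828) -> (-17.556,-17.556) [heading=225, draw]
PD: pen down
FD 4: (-17.556,-17.556) -> (-20.385,-20.385) [heading=225, draw]
FD 8: (-20.385,-20.385) -> (-26.042,-26.042) [heading=225, draw]
LT 180: heading 225 -> 45
FD 18: (-26.042,-26.042) -> (-13.314,-13.314) [heading=45, draw]
BK 13: (-13.314,-13.314) -> (-22.506,-22.506) [heading=45, draw]
Final: pos=(-22.506,-22.506), heading=45, 6 segment(s) drawn

Segment lengths:
  seg 1: (-2,-2) -> (-4.828,-4.828), length = 4
  seg 2: (-4.828,-4.828) -> (-17.556,-17.556), length = 18
  seg 3: (-17.556,-17.556) -> (-20.385,-20.385), length = 4
  seg 4: (-20.385,-20.385) -> (-26.042,-26.042), length = 8
  seg 5: (-26.042,-26.042) -> (-13.314,-13.314), length = 18
  seg 6: (-13.314,-13.314) -> (-22.506,-22.506), length = 13
Total = 65

Answer: 65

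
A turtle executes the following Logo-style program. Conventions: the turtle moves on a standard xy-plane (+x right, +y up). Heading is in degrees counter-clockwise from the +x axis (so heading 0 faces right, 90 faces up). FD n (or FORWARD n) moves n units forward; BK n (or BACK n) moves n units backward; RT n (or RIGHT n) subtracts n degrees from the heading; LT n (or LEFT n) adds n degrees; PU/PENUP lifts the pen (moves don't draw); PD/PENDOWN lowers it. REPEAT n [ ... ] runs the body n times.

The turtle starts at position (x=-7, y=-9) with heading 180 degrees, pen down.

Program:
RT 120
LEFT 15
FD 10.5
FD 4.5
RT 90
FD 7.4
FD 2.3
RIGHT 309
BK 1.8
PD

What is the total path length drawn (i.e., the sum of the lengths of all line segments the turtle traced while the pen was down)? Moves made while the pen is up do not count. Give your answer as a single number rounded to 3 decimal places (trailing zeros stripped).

Answer: 26.5

Derivation:
Executing turtle program step by step:
Start: pos=(-7,-9), heading=180, pen down
RT 120: heading 180 -> 60
LT 15: heading 60 -> 75
FD 10.5: (-7,-9) -> (-4.282,1.142) [heading=75, draw]
FD 4.5: (-4.282,1.142) -> (-3.118,5.489) [heading=75, draw]
RT 90: heading 75 -> 345
FD 7.4: (-3.118,5.489) -> (4.03,3.574) [heading=345, draw]
FD 2.3: (4.03,3.574) -> (6.252,2.978) [heading=345, draw]
RT 309: heading 345 -> 36
BK 1.8: (6.252,2.978) -> (4.796,1.92) [heading=36, draw]
PD: pen down
Final: pos=(4.796,1.92), heading=36, 5 segment(s) drawn

Segment lengths:
  seg 1: (-7,-9) -> (-4.282,1.142), length = 10.5
  seg 2: (-4.282,1.142) -> (-3.118,5.489), length = 4.5
  seg 3: (-3.118,5.489) -> (4.03,3.574), length = 7.4
  seg 4: (4.03,3.574) -> (6.252,2.978), length = 2.3
  seg 5: (6.252,2.978) -> (4.796,1.92), length = 1.8
Total = 26.5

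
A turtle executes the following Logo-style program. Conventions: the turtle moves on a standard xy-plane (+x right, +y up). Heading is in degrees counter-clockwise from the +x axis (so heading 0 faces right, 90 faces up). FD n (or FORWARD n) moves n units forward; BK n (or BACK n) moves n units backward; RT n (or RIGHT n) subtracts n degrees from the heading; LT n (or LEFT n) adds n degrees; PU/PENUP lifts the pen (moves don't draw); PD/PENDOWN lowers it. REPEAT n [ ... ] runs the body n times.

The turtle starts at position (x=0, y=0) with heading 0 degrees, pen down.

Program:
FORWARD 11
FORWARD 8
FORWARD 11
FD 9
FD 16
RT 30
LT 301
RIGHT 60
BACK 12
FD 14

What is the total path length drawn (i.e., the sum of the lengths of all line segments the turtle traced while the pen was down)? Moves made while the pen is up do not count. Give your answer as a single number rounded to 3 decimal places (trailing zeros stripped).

Executing turtle program step by step:
Start: pos=(0,0), heading=0, pen down
FD 11: (0,0) -> (11,0) [heading=0, draw]
FD 8: (11,0) -> (19,0) [heading=0, draw]
FD 11: (19,0) -> (30,0) [heading=0, draw]
FD 9: (30,0) -> (39,0) [heading=0, draw]
FD 16: (39,0) -> (55,0) [heading=0, draw]
RT 30: heading 0 -> 330
LT 301: heading 330 -> 271
RT 60: heading 271 -> 211
BK 12: (55,0) -> (65.286,6.18) [heading=211, draw]
FD 14: (65.286,6.18) -> (53.286,-1.03) [heading=211, draw]
Final: pos=(53.286,-1.03), heading=211, 7 segment(s) drawn

Segment lengths:
  seg 1: (0,0) -> (11,0), length = 11
  seg 2: (11,0) -> (19,0), length = 8
  seg 3: (19,0) -> (30,0), length = 11
  seg 4: (30,0) -> (39,0), length = 9
  seg 5: (39,0) -> (55,0), length = 16
  seg 6: (55,0) -> (65.286,6.18), length = 12
  seg 7: (65.286,6.18) -> (53.286,-1.03), length = 14
Total = 81

Answer: 81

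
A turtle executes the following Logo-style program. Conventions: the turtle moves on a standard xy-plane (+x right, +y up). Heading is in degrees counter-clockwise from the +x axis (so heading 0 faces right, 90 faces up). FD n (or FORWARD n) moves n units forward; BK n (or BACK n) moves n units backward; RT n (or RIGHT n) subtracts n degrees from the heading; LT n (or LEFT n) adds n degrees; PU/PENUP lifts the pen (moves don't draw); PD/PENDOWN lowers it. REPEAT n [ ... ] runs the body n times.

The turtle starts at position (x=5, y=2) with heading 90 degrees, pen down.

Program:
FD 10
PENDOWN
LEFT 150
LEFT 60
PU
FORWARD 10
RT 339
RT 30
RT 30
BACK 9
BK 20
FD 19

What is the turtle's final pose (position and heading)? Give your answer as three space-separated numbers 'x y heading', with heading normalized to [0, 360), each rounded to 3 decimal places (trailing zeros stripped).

Executing turtle program step by step:
Start: pos=(5,2), heading=90, pen down
FD 10: (5,2) -> (5,12) [heading=90, draw]
PD: pen down
LT 150: heading 90 -> 240
LT 60: heading 240 -> 300
PU: pen up
FD 10: (5,12) -> (10,3.34) [heading=300, move]
RT 339: heading 300 -> 321
RT 30: heading 321 -> 291
RT 30: heading 291 -> 261
BK 9: (10,3.34) -> (11.408,12.229) [heading=261, move]
BK 20: (11.408,12.229) -> (14.537,31.983) [heading=261, move]
FD 19: (14.537,31.983) -> (11.564,13.217) [heading=261, move]
Final: pos=(11.564,13.217), heading=261, 1 segment(s) drawn

Answer: 11.564 13.217 261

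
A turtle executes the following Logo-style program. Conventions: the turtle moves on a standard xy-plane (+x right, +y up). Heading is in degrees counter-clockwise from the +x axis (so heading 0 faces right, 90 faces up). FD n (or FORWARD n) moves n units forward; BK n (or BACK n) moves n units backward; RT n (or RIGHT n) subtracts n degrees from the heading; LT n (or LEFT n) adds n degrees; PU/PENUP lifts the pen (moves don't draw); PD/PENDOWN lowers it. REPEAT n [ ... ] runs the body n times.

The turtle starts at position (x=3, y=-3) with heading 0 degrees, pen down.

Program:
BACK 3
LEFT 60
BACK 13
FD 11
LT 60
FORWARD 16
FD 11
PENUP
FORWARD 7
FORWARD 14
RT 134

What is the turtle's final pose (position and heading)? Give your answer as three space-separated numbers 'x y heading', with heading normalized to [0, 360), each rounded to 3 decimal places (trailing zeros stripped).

Answer: -25 36.837 346

Derivation:
Executing turtle program step by step:
Start: pos=(3,-3), heading=0, pen down
BK 3: (3,-3) -> (0,-3) [heading=0, draw]
LT 60: heading 0 -> 60
BK 13: (0,-3) -> (-6.5,-14.258) [heading=60, draw]
FD 11: (-6.5,-14.258) -> (-1,-4.732) [heading=60, draw]
LT 60: heading 60 -> 120
FD 16: (-1,-4.732) -> (-9,9.124) [heading=120, draw]
FD 11: (-9,9.124) -> (-14.5,18.651) [heading=120, draw]
PU: pen up
FD 7: (-14.5,18.651) -> (-18,24.713) [heading=120, move]
FD 14: (-18,24.713) -> (-25,36.837) [heading=120, move]
RT 134: heading 120 -> 346
Final: pos=(-25,36.837), heading=346, 5 segment(s) drawn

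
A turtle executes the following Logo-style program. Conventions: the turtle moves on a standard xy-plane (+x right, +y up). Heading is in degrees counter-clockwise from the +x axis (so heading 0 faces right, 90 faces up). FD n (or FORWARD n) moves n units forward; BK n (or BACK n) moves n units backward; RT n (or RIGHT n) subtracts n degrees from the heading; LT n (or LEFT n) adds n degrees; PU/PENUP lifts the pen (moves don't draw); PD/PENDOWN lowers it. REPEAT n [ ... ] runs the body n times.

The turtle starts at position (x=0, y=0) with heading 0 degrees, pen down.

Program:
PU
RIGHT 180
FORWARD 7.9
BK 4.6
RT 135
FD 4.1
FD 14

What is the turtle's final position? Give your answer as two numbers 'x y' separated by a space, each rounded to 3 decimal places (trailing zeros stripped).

Executing turtle program step by step:
Start: pos=(0,0), heading=0, pen down
PU: pen up
RT 180: heading 0 -> 180
FD 7.9: (0,0) -> (-7.9,0) [heading=180, move]
BK 4.6: (-7.9,0) -> (-3.3,0) [heading=180, move]
RT 135: heading 180 -> 45
FD 4.1: (-3.3,0) -> (-0.401,2.899) [heading=45, move]
FD 14: (-0.401,2.899) -> (9.499,12.799) [heading=45, move]
Final: pos=(9.499,12.799), heading=45, 0 segment(s) drawn

Answer: 9.499 12.799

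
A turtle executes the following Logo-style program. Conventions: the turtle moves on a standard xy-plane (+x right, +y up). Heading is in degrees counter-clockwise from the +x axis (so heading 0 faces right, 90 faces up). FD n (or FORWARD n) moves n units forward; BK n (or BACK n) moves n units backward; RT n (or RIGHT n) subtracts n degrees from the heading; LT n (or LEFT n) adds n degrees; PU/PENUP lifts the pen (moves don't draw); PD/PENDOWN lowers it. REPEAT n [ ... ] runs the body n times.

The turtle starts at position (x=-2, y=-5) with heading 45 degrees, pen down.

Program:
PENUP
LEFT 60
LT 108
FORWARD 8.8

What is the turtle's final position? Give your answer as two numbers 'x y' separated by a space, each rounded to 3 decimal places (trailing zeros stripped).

Executing turtle program step by step:
Start: pos=(-2,-5), heading=45, pen down
PU: pen up
LT 60: heading 45 -> 105
LT 108: heading 105 -> 213
FD 8.8: (-2,-5) -> (-9.38,-9.793) [heading=213, move]
Final: pos=(-9.38,-9.793), heading=213, 0 segment(s) drawn

Answer: -9.38 -9.793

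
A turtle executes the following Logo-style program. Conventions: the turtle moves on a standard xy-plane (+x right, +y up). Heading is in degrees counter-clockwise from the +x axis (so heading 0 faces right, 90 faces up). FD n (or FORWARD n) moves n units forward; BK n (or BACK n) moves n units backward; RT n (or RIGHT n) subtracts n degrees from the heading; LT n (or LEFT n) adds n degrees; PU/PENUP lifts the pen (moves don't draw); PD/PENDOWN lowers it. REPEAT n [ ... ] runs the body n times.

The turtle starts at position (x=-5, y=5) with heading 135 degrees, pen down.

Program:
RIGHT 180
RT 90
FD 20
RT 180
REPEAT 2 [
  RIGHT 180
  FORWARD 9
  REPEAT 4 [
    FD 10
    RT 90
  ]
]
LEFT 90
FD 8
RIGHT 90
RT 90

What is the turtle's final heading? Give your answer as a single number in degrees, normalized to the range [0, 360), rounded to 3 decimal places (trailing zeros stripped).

Executing turtle program step by step:
Start: pos=(-5,5), heading=135, pen down
RT 180: heading 135 -> 315
RT 90: heading 315 -> 225
FD 20: (-5,5) -> (-19.142,-9.142) [heading=225, draw]
RT 180: heading 225 -> 45
REPEAT 2 [
  -- iteration 1/2 --
  RT 180: heading 45 -> 225
  FD 9: (-19.142,-9.142) -> (-25.506,-15.506) [heading=225, draw]
  REPEAT 4 [
    -- iteration 1/4 --
    FD 10: (-25.506,-15.506) -> (-32.577,-22.577) [heading=225, draw]
    RT 90: heading 225 -> 135
    -- iteration 2/4 --
    FD 10: (-32.577,-22.577) -> (-39.648,-15.506) [heading=135, draw]
    RT 90: heading 135 -> 45
    -- iteration 3/4 --
    FD 10: (-39.648,-15.506) -> (-32.577,-8.435) [heading=45, draw]
    RT 90: heading 45 -> 315
    -- iteration 4/4 --
    FD 10: (-32.577,-8.435) -> (-25.506,-15.506) [heading=315, draw]
    RT 90: heading 315 -> 225
  ]
  -- iteration 2/2 --
  RT 180: heading 225 -> 45
  FD 9: (-25.506,-15.506) -> (-19.142,-9.142) [heading=45, draw]
  REPEAT 4 [
    -- iteration 1/4 --
    FD 10: (-19.142,-9.142) -> (-12.071,-2.071) [heading=45, draw]
    RT 90: heading 45 -> 315
    -- iteration 2/4 --
    FD 10: (-12.071,-2.071) -> (-5,-9.142) [heading=315, draw]
    RT 90: heading 315 -> 225
    -- iteration 3/4 --
    FD 10: (-5,-9.142) -> (-12.071,-16.213) [heading=225, draw]
    RT 90: heading 225 -> 135
    -- iteration 4/4 --
    FD 10: (-12.071,-16.213) -> (-19.142,-9.142) [heading=135, draw]
    RT 90: heading 135 -> 45
  ]
]
LT 90: heading 45 -> 135
FD 8: (-19.142,-9.142) -> (-24.799,-3.485) [heading=135, draw]
RT 90: heading 135 -> 45
RT 90: heading 45 -> 315
Final: pos=(-24.799,-3.485), heading=315, 12 segment(s) drawn

Answer: 315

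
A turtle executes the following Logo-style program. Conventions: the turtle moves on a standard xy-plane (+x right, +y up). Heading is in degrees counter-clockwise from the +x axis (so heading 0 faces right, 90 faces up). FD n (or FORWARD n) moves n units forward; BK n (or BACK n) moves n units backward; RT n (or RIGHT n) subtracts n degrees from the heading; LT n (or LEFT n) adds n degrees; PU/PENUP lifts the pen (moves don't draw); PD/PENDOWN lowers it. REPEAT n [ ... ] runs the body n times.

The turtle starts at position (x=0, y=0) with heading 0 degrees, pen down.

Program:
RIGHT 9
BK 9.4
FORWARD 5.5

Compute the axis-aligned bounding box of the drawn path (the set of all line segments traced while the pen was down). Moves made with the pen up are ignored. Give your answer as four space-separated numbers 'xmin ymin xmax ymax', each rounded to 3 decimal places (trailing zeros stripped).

Executing turtle program step by step:
Start: pos=(0,0), heading=0, pen down
RT 9: heading 0 -> 351
BK 9.4: (0,0) -> (-9.284,1.47) [heading=351, draw]
FD 5.5: (-9.284,1.47) -> (-3.852,0.61) [heading=351, draw]
Final: pos=(-3.852,0.61), heading=351, 2 segment(s) drawn

Segment endpoints: x in {-9.284, -3.852, 0}, y in {0, 0.61, 1.47}
xmin=-9.284, ymin=0, xmax=0, ymax=1.47

Answer: -9.284 0 0 1.47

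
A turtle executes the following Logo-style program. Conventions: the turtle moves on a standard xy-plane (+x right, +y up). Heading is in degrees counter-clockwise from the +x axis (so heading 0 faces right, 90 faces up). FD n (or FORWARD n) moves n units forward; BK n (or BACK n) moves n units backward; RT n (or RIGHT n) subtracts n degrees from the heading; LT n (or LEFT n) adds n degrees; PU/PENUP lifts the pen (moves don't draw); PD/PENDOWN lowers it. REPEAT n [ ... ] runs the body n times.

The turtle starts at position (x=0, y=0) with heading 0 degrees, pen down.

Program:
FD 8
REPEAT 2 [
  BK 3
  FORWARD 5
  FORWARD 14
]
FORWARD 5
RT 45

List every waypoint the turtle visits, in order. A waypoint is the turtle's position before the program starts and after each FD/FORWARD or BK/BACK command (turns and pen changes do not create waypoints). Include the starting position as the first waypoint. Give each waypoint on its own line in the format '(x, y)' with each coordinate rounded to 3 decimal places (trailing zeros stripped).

Executing turtle program step by step:
Start: pos=(0,0), heading=0, pen down
FD 8: (0,0) -> (8,0) [heading=0, draw]
REPEAT 2 [
  -- iteration 1/2 --
  BK 3: (8,0) -> (5,0) [heading=0, draw]
  FD 5: (5,0) -> (10,0) [heading=0, draw]
  FD 14: (10,0) -> (24,0) [heading=0, draw]
  -- iteration 2/2 --
  BK 3: (24,0) -> (21,0) [heading=0, draw]
  FD 5: (21,0) -> (26,0) [heading=0, draw]
  FD 14: (26,0) -> (40,0) [heading=0, draw]
]
FD 5: (40,0) -> (45,0) [heading=0, draw]
RT 45: heading 0 -> 315
Final: pos=(45,0), heading=315, 8 segment(s) drawn
Waypoints (9 total):
(0, 0)
(8, 0)
(5, 0)
(10, 0)
(24, 0)
(21, 0)
(26, 0)
(40, 0)
(45, 0)

Answer: (0, 0)
(8, 0)
(5, 0)
(10, 0)
(24, 0)
(21, 0)
(26, 0)
(40, 0)
(45, 0)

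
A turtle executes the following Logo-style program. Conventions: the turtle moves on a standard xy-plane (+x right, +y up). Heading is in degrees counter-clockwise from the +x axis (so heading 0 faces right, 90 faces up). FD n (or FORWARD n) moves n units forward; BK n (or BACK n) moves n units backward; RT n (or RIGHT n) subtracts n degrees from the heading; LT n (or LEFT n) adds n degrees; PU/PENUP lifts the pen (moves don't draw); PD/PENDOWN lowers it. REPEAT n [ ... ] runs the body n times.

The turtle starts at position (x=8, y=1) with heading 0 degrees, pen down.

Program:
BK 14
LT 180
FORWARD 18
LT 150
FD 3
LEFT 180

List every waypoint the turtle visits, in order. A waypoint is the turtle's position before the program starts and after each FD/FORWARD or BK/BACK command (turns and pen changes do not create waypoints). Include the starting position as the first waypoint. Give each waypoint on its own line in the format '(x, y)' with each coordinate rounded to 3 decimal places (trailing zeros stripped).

Answer: (8, 1)
(-6, 1)
(-24, 1)
(-21.402, -0.5)

Derivation:
Executing turtle program step by step:
Start: pos=(8,1), heading=0, pen down
BK 14: (8,1) -> (-6,1) [heading=0, draw]
LT 180: heading 0 -> 180
FD 18: (-6,1) -> (-24,1) [heading=180, draw]
LT 150: heading 180 -> 330
FD 3: (-24,1) -> (-21.402,-0.5) [heading=330, draw]
LT 180: heading 330 -> 150
Final: pos=(-21.402,-0.5), heading=150, 3 segment(s) drawn
Waypoints (4 total):
(8, 1)
(-6, 1)
(-24, 1)
(-21.402, -0.5)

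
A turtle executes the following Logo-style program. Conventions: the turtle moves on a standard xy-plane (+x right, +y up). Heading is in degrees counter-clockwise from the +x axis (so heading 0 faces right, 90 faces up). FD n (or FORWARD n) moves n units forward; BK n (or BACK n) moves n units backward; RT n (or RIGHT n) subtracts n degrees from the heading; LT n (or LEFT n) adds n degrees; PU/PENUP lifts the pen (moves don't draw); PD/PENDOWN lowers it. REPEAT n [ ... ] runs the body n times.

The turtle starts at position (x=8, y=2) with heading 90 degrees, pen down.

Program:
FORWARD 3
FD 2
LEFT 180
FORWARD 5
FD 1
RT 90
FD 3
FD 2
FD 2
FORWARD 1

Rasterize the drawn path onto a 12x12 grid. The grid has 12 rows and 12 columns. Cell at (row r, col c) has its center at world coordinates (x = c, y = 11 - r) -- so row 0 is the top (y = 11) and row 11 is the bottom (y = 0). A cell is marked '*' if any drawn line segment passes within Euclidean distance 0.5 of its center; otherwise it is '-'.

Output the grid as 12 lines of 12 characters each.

Segment 0: (8,2) -> (8,5)
Segment 1: (8,5) -> (8,7)
Segment 2: (8,7) -> (8,2)
Segment 3: (8,2) -> (8,1)
Segment 4: (8,1) -> (5,1)
Segment 5: (5,1) -> (3,1)
Segment 6: (3,1) -> (1,1)
Segment 7: (1,1) -> (-0,1)

Answer: ------------
------------
------------
------------
--------*---
--------*---
--------*---
--------*---
--------*---
--------*---
*********---
------------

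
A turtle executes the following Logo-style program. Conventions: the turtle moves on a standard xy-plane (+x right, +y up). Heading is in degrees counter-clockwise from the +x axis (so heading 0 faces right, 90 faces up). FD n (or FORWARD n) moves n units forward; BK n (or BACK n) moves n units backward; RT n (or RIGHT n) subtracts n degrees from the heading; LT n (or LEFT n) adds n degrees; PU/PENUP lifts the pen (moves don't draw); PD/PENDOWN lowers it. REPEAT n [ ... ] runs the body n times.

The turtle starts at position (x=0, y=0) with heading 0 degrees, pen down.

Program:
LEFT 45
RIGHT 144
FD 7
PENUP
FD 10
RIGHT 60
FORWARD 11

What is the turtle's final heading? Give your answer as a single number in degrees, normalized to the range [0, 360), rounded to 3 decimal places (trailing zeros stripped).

Executing turtle program step by step:
Start: pos=(0,0), heading=0, pen down
LT 45: heading 0 -> 45
RT 144: heading 45 -> 261
FD 7: (0,0) -> (-1.095,-6.914) [heading=261, draw]
PU: pen up
FD 10: (-1.095,-6.914) -> (-2.659,-16.791) [heading=261, move]
RT 60: heading 261 -> 201
FD 11: (-2.659,-16.791) -> (-12.929,-20.733) [heading=201, move]
Final: pos=(-12.929,-20.733), heading=201, 1 segment(s) drawn

Answer: 201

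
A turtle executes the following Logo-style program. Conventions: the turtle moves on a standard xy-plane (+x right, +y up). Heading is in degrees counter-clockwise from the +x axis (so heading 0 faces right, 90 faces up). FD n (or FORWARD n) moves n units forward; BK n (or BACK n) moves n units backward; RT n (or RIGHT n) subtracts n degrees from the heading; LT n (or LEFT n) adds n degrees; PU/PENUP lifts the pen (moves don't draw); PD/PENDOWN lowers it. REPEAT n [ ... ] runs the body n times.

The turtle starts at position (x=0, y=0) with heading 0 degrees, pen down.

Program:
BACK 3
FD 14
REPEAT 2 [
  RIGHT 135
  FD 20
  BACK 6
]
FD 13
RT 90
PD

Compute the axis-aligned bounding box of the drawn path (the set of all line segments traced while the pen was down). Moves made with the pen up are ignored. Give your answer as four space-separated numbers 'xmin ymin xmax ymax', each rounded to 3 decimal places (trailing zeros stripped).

Answer: -3.142 -14.142 11 17.101

Derivation:
Executing turtle program step by step:
Start: pos=(0,0), heading=0, pen down
BK 3: (0,0) -> (-3,0) [heading=0, draw]
FD 14: (-3,0) -> (11,0) [heading=0, draw]
REPEAT 2 [
  -- iteration 1/2 --
  RT 135: heading 0 -> 225
  FD 20: (11,0) -> (-3.142,-14.142) [heading=225, draw]
  BK 6: (-3.142,-14.142) -> (1.101,-9.899) [heading=225, draw]
  -- iteration 2/2 --
  RT 135: heading 225 -> 90
  FD 20: (1.101,-9.899) -> (1.101,10.101) [heading=90, draw]
  BK 6: (1.101,10.101) -> (1.101,4.101) [heading=90, draw]
]
FD 13: (1.101,4.101) -> (1.101,17.101) [heading=90, draw]
RT 90: heading 90 -> 0
PD: pen down
Final: pos=(1.101,17.101), heading=0, 7 segment(s) drawn

Segment endpoints: x in {-3.142, -3, 0, 1.101, 1.101, 1.101, 1.101, 11}, y in {-14.142, -9.899, 0, 4.101, 10.101, 17.101}
xmin=-3.142, ymin=-14.142, xmax=11, ymax=17.101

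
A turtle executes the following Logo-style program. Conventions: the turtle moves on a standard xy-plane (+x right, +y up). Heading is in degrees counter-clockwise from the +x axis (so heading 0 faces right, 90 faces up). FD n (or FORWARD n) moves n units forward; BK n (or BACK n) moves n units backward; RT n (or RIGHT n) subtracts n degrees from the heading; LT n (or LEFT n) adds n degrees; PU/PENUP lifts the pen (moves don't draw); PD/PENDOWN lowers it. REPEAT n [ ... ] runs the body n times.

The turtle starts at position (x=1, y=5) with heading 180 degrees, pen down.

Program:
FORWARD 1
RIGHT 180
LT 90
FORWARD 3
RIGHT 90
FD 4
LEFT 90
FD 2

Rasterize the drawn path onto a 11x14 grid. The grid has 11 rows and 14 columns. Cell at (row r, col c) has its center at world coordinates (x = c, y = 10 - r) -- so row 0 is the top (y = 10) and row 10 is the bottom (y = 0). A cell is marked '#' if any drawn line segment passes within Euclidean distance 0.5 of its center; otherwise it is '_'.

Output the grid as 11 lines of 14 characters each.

Answer: ____#_________
____#_________
#####_________
#_____________
#_____________
##____________
______________
______________
______________
______________
______________

Derivation:
Segment 0: (1,5) -> (0,5)
Segment 1: (0,5) -> (0,8)
Segment 2: (0,8) -> (4,8)
Segment 3: (4,8) -> (4,10)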